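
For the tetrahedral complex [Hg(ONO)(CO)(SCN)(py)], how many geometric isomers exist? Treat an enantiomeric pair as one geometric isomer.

1

In a tetrahedral complex all four positions are equivalent and every pair of ligands is adjacent — there is no cis/trans distinction.
Only one geometric arrangement is possible; it has no improper symmetry element, so it exists as a pair of enantiomers (2 stereoisomers).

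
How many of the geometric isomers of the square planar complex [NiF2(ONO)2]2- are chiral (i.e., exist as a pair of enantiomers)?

0

There are 2 geometric isomers: F cis; F trans.
Each arrangement has an internal mirror plane or centre of symmetry, so none is chiral.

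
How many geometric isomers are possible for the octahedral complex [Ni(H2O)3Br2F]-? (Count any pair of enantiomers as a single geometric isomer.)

3

The six octahedral sites form three mutually perpendicular trans pairs.
The distinct arrangements are (3 in all): H2O mer, Br trans; H2O mer, Br cis; H2O fac, Br cis.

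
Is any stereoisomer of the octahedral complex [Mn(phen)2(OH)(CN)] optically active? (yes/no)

In an octahedral complex each vertex has one trans partner and four cis neighbours.
Each phen is bidentate and must span two cis positions.
The distinct arrangements are (2 in all): OH and CN mutually trans; OH and CN mutually cis (chiral).
One of these lacks any improper symmetry element and so occurs as an enantiomeric pair, giving 2 + 1 = 3 stereoisomers in total.

yes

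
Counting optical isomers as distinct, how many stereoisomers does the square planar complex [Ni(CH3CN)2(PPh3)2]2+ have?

In a square planar complex each vertex has one trans partner and two cis neighbours.
There are 2 geometric isomers: CH3CN cis; CH3CN trans.
Each arrangement has an internal mirror plane or centre of symmetry, so none is chiral.

2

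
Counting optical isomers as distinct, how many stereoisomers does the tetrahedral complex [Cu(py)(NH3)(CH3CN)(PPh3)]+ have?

All four vertices of a tetrahedron are equivalent and mutually adjacent, so cis/trans isomerism cannot arise.
Only one geometric arrangement is possible; it has no improper symmetry element, so it exists as a pair of enantiomers (2 stereoisomers).

2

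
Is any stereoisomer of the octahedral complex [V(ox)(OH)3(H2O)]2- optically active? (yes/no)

The six octahedral sites form three mutually perpendicular trans pairs.
Each ox is bidentate and must span two cis positions.
Systematic placement gives 2 geometric isomers: OH fac; OH mer.
Each arrangement has an internal mirror plane or centre of symmetry, so none is chiral.

no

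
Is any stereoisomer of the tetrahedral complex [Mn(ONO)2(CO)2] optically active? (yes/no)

no

All four vertices of a tetrahedron are equivalent and mutually adjacent, so cis/trans isomerism cannot arise.
Only one geometric arrangement is possible.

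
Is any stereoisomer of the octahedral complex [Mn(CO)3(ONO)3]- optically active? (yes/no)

no

An octahedron has six vertices in three trans pairs; every non-trans pair is cis.
Systematic placement gives 2 geometric isomers: CO mer; CO fac.
Each arrangement has an internal mirror plane or centre of symmetry, so none is chiral.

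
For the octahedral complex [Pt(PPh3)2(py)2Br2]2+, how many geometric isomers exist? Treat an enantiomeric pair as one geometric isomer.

5

In an octahedral complex each vertex has one trans partner and four cis neighbours.
Systematic placement gives 5 geometric isomers: PPh3 trans, py trans, Br trans; PPh3 cis, py cis, Br trans; PPh3 cis, py trans, Br cis; PPh3 cis, py cis, Br cis (chiral); PPh3 trans, py cis, Br cis.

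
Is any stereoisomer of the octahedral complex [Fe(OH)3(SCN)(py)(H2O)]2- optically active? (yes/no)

An octahedron has six vertices in three trans pairs; every non-trans pair is cis.
Systematic placement gives 4 geometric isomers: OH mer (3 arrangements); OH fac (chiral).
One of these lacks any improper symmetry element and so occurs as an enantiomeric pair, giving 4 + 1 = 5 stereoisomers in total.

yes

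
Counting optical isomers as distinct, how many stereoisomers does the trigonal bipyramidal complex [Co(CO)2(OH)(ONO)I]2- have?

A trigonal bipyramid has two axial and three equatorial sites, which are chemically inequivalent.
Systematic enumeration (placing each ligand type in turn and discarding arrangements equivalent by rotation or reflection) gives 7 geometric isomers.
Of these, 3 lack any improper symmetry element and so occur as enantiomeric pairs, giving 7 + 3 = 10 stereoisomers in total.

10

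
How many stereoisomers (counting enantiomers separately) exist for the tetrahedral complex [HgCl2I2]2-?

1

Only one geometric arrangement is possible.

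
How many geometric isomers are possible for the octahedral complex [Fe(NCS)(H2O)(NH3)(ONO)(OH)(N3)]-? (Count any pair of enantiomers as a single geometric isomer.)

Systematic enumeration (placing each ligand type in turn and discarding arrangements equivalent by rotation or reflection) gives 15 geometric isomers.

15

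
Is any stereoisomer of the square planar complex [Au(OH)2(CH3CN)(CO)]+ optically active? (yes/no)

no

Working through the distinct placements yields 2 geometric isomers: OH cis; OH trans.
Each arrangement has an internal mirror plane or centre of symmetry, so none is chiral.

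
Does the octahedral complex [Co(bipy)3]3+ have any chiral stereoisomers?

yes

An octahedron has six vertices in three trans pairs; every non-trans pair is cis.
Each bipy is bidentate and must span two cis positions.
Only one geometric arrangement is possible; it has no improper symmetry element, so it exists as a pair of enantiomers (2 stereoisomers).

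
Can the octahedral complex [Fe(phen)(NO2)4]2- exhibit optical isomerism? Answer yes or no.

In an octahedral complex each vertex has one trans partner and four cis neighbours.
Each phen is bidentate and must span two cis positions.
Only one geometric arrangement is possible.

no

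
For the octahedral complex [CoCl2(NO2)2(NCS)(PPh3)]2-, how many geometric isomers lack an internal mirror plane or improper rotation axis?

2

In an octahedral complex each vertex has one trans partner and four cis neighbours.
Working through the distinct placements yields 6 geometric isomers: Cl trans, NO2 cis; Cl trans, NO2 trans; Cl cis, NO2 cis (3 arrangements, 2 chiral); Cl cis, NO2 trans.
Of these, 2 lack any improper symmetry element and so occur as enantiomeric pairs, giving 6 + 2 = 8 stereoisomers in total.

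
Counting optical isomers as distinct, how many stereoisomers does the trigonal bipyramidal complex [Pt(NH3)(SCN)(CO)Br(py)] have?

20

Systematic enumeration (placing each ligand type in turn and discarding arrangements equivalent by rotation or reflection) gives 10 geometric isomers.
Of these, 10 lack any improper symmetry element and so occur as enantiomeric pairs, giving 10 + 10 = 20 stereoisomers in total.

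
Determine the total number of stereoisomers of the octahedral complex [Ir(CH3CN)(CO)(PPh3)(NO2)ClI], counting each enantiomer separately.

30

Exhaustive case analysis gives 15 geometric isomers.
Of these, 15 lack any improper symmetry element and so occur as enantiomeric pairs, giving 15 + 15 = 30 stereoisomers in total.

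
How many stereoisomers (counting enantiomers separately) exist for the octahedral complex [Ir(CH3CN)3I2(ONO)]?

3

The six octahedral sites form three mutually perpendicular trans pairs.
The distinct arrangements are (3 in all): CH3CN mer, I cis; CH3CN mer, I trans; CH3CN fac, I cis.
Each arrangement has an internal mirror plane or centre of symmetry, so none is chiral.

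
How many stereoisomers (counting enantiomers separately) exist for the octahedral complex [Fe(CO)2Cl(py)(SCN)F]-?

The six octahedral sites form three mutually perpendicular trans pairs.
Systematic enumeration (placing each ligand type in turn and discarding arrangements equivalent by rotation or reflection) gives 9 geometric isomers.
Of these, 6 lack any improper symmetry element and so occur as enantiomeric pairs, giving 9 + 6 = 15 stereoisomers in total.

15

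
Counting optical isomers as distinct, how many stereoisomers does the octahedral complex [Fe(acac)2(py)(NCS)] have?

In an octahedral complex each vertex has one trans partner and four cis neighbours.
Each acac is bidentate and must span two cis positions.
Systematic placement gives 2 geometric isomers: py and NCS mutually cis (chiral); py and NCS mutually trans.
One of these lacks any improper symmetry element and so occurs as an enantiomeric pair, giving 2 + 1 = 3 stereoisomers in total.

3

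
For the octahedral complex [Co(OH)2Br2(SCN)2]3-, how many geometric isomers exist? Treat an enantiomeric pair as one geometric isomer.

5

In an octahedral complex each vertex has one trans partner and four cis neighbours.
Working through the distinct placements yields 5 geometric isomers: OH trans, Br trans, SCN trans; OH cis, Br trans, SCN cis; OH cis, Br cis, SCN trans; OH cis, Br cis, SCN cis (chiral); OH trans, Br cis, SCN cis.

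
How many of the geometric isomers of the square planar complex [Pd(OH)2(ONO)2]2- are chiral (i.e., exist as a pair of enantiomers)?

0

In a square planar complex each vertex has one trans partner and two cis neighbours.
There are 2 geometric isomers: OH cis; OH trans.
Each arrangement has an internal mirror plane or centre of symmetry, so none is chiral.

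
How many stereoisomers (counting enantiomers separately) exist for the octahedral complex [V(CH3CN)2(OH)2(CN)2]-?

6

Systematic placement gives 5 geometric isomers: CH3CN trans, OH trans, CN trans; CH3CN trans, OH cis, CN cis; CH3CN cis, OH trans, CN cis; CH3CN cis, OH cis, CN cis (chiral); CH3CN cis, OH cis, CN trans.
One of these lacks any improper symmetry element and so occurs as an enantiomeric pair, giving 5 + 1 = 6 stereoisomers in total.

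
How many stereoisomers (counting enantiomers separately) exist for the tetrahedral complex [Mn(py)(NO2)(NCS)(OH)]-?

All four vertices of a tetrahedron are equivalent and mutually adjacent, so cis/trans isomerism cannot arise.
Only one geometric arrangement is possible; it has no improper symmetry element, so it exists as a pair of enantiomers (2 stereoisomers).

2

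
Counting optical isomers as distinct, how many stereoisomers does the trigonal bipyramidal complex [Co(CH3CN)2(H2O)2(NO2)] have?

6

In a trigonal bipyramid the two axial positions differ from the three equatorial ones.
Exhaustive case analysis gives 5 geometric isomers.
One of these lacks any improper symmetry element and so occurs as an enantiomeric pair, giving 5 + 1 = 6 stereoisomers in total.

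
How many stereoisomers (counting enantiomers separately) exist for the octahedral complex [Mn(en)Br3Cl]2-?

2

The six octahedral sites form three mutually perpendicular trans pairs.
Each en is bidentate and must span two cis positions.
The distinct arrangements are (2 in all): Br mer; Br fac.
Each arrangement has an internal mirror plane or centre of symmetry, so none is chiral.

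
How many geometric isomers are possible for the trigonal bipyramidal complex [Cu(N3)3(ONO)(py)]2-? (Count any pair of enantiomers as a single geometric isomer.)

4

A trigonal bipyramid has two axial and three equatorial sites, which are chemically inequivalent.
Systematic placement gives 4 geometric isomers: ONO equatorial, py equatorial; ONO axial, py equatorial; ONO equatorial, py axial; ONO axial, py axial.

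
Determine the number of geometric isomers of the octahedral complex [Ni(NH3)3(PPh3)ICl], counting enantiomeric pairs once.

An octahedron has six vertices in three trans pairs; every non-trans pair is cis.
Working through the distinct placements yields 4 geometric isomers: NH3 mer (3 arrangements); NH3 fac (chiral).

4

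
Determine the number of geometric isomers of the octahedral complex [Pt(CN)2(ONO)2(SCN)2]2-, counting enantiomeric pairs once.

5

In an octahedral complex each vertex has one trans partner and four cis neighbours.
Systematic placement gives 5 geometric isomers: CN trans, ONO trans, SCN trans; CN trans, ONO cis, SCN cis; CN cis, ONO cis, SCN trans; CN cis, ONO cis, SCN cis (chiral); CN cis, ONO trans, SCN cis.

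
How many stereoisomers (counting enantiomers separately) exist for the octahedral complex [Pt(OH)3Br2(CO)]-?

3

The six octahedral sites form three mutually perpendicular trans pairs.
Systematic placement gives 3 geometric isomers: OH mer, Br trans; OH mer, Br cis; OH fac, Br cis.
Each arrangement has an internal mirror plane or centre of symmetry, so none is chiral.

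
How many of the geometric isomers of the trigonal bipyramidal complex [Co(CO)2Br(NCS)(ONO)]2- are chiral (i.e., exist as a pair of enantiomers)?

3

Exhaustive case analysis gives 7 geometric isomers.
Of these, 3 lack any improper symmetry element and so occur as enantiomeric pairs, giving 7 + 3 = 10 stereoisomers in total.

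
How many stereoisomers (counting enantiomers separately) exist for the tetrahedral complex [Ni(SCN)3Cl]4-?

1

All four vertices of a tetrahedron are equivalent and mutually adjacent, so cis/trans isomerism cannot arise.
Only one geometric arrangement is possible.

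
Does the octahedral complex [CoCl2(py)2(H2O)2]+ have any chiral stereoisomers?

yes

In an octahedral complex each vertex has one trans partner and four cis neighbours.
Working through the distinct placements yields 5 geometric isomers: Cl trans, py trans, H2O trans; Cl trans, py cis, H2O cis; Cl cis, py trans, H2O cis; Cl cis, py cis, H2O cis (chiral); Cl cis, py cis, H2O trans.
One of these lacks any improper symmetry element and so occurs as an enantiomeric pair, giving 5 + 1 = 6 stereoisomers in total.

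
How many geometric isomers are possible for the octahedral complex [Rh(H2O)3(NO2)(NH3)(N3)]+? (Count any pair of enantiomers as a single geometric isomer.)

4

An octahedron has six vertices in three trans pairs; every non-trans pair is cis.
Working through the distinct placements yields 4 geometric isomers: H2O mer (3 arrangements); H2O fac (chiral).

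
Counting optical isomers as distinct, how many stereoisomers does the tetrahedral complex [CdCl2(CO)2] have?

In a tetrahedral complex all four positions are equivalent and every pair of ligands is adjacent — there is no cis/trans distinction.
Only one geometric arrangement is possible.

1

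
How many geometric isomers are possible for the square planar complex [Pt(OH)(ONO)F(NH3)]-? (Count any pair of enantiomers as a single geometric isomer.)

A square has two trans pairs of vertices; adjacent vertices are cis.
Systematic placement gives 3 geometric isomers: (F/OH trans, NH3/ONO trans); (F/ONO trans, NH3/OH trans); (F/NH3 trans, OH/ONO trans).

3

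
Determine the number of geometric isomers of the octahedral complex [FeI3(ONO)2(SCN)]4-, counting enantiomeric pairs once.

Working through the distinct placements yields 3 geometric isomers: I mer, ONO cis; I mer, ONO trans; I fac, ONO cis.

3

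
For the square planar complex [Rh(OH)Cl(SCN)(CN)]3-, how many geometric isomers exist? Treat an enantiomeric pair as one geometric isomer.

A square has two trans pairs of vertices; adjacent vertices are cis.
Systematic placement gives 3 geometric isomers: (CN/OH trans, Cl/SCN trans); (CN/SCN trans, Cl/OH trans); (CN/Cl trans, OH/SCN trans).

3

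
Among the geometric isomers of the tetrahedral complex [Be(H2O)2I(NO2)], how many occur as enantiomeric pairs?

Only one geometric arrangement is possible.

0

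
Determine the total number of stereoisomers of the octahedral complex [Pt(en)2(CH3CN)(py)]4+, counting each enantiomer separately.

3

Each en is bidentate and must span two cis positions.
The distinct arrangements are (2 in all): CH3CN and py mutually cis (chiral); CH3CN and py mutually trans.
One of these lacks any improper symmetry element and so occurs as an enantiomeric pair, giving 2 + 1 = 3 stereoisomers in total.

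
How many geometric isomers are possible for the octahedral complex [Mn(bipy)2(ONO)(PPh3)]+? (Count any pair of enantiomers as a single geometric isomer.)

An octahedron has six vertices in three trans pairs; every non-trans pair is cis.
Each bipy is bidentate and must span two cis positions.
There are 2 geometric isomers: ONO and PPh3 mutually trans; ONO and PPh3 mutually cis (chiral).

2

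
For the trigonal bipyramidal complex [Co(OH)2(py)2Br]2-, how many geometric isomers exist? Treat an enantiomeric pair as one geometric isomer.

5

Systematic enumeration (placing each ligand type in turn and discarding arrangements equivalent by rotation or reflection) gives 5 geometric isomers.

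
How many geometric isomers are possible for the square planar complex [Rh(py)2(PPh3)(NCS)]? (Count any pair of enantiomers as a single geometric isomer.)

The distinct arrangements are (2 in all): py cis; py trans.

2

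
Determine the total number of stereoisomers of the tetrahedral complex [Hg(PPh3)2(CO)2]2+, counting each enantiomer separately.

In a tetrahedral complex all four positions are equivalent and every pair of ligands is adjacent — there is no cis/trans distinction.
Only one geometric arrangement is possible.

1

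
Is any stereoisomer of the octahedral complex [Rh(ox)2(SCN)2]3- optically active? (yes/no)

An octahedron has six vertices in three trans pairs; every non-trans pair is cis.
Each ox is bidentate and must span two cis positions.
Systematic placement gives 2 geometric isomers: SCN trans; SCN cis (chiral).
One of these lacks any improper symmetry element and so occurs as an enantiomeric pair, giving 2 + 1 = 3 stereoisomers in total.

yes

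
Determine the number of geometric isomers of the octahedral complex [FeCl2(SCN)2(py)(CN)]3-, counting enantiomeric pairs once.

Systematic placement gives 6 geometric isomers: Cl cis, SCN cis (3 arrangements, 2 chiral); Cl cis, SCN trans; Cl trans, SCN cis; Cl trans, SCN trans.

6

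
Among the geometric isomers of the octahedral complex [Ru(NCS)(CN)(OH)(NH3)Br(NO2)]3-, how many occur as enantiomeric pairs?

In an octahedral complex each vertex has one trans partner and four cis neighbours.
Exhaustive case analysis gives 15 geometric isomers.
Of these, 15 lack any improper symmetry element and so occur as enantiomeric pairs, giving 15 + 15 = 30 stereoisomers in total.

15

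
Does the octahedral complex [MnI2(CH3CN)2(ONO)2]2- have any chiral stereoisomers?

An octahedron has six vertices in three trans pairs; every non-trans pair is cis.
Systematic placement gives 5 geometric isomers: I trans, CH3CN trans, ONO trans; I cis, CH3CN trans, ONO cis; I cis, CH3CN cis, ONO trans; I cis, CH3CN cis, ONO cis (chiral); I trans, CH3CN cis, ONO cis.
One of these lacks any improper symmetry element and so occurs as an enantiomeric pair, giving 5 + 1 = 6 stereoisomers in total.

yes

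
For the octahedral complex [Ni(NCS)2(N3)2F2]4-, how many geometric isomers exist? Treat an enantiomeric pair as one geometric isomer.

There are 5 geometric isomers: NCS trans, N3 trans, F trans; NCS cis, N3 cis, F trans; NCS trans, N3 cis, F cis; NCS cis, N3 cis, F cis (chiral); NCS cis, N3 trans, F cis.

5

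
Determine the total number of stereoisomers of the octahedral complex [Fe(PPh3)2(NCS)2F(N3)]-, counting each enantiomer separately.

The distinct arrangements are (6 in all): PPh3 trans, NCS trans; PPh3 cis, NCS cis (3 arrangements, 2 chiral); PPh3 trans, NCS cis; PPh3 cis, NCS trans.
Of these, 2 lack any improper symmetry element and so occur as enantiomeric pairs, giving 6 + 2 = 8 stereoisomers in total.

8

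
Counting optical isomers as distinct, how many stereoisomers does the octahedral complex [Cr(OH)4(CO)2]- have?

2

In an octahedral complex each vertex has one trans partner and four cis neighbours.
Working through the distinct placements yields 2 geometric isomers: CO trans; CO cis.
Each arrangement has an internal mirror plane or centre of symmetry, so none is chiral.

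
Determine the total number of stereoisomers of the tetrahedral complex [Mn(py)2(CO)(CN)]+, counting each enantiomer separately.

1

All four vertices of a tetrahedron are equivalent and mutually adjacent, so cis/trans isomerism cannot arise.
Only one geometric arrangement is possible.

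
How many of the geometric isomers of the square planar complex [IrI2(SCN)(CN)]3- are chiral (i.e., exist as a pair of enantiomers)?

0

A square has two trans pairs of vertices; adjacent vertices are cis.
The distinct arrangements are (2 in all): I cis; I trans.
Each arrangement has an internal mirror plane or centre of symmetry, so none is chiral.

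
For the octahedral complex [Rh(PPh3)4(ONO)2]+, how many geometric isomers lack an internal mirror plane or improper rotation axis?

0

An octahedron has six vertices in three trans pairs; every non-trans pair is cis.
There are 2 geometric isomers: ONO trans; ONO cis.
Each arrangement has an internal mirror plane or centre of symmetry, so none is chiral.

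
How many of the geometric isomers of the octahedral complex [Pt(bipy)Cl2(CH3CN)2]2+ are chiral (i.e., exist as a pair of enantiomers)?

In an octahedral complex each vertex has one trans partner and four cis neighbours.
Each bipy is bidentate and must span two cis positions.
Working through the distinct placements yields 3 geometric isomers: Cl cis, CH3CN trans; Cl cis, CH3CN cis (chiral); Cl trans, CH3CN cis.
One of these lacks any improper symmetry element and so occurs as an enantiomeric pair, giving 3 + 1 = 4 stereoisomers in total.

1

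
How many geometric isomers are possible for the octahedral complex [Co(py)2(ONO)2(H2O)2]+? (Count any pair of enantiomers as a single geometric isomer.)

5

In an octahedral complex each vertex has one trans partner and four cis neighbours.
Working through the distinct placements yields 5 geometric isomers: py trans, ONO trans, H2O trans; py cis, ONO cis, H2O trans; py trans, ONO cis, H2O cis; py cis, ONO cis, H2O cis (chiral); py cis, ONO trans, H2O cis.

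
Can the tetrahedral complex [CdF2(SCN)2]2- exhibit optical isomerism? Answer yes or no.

All four vertices of a tetrahedron are equivalent and mutually adjacent, so cis/trans isomerism cannot arise.
Only one geometric arrangement is possible.

no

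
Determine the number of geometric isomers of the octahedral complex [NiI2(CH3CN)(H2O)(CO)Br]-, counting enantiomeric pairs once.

Exhaustive case analysis gives 9 geometric isomers.

9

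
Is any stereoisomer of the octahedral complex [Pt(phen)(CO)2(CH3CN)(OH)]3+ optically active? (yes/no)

In an octahedral complex each vertex has one trans partner and four cis neighbours.
Each phen is bidentate and must span two cis positions.
There are 4 geometric isomers: CO cis (3 arrangements, 2 chiral); CO trans.
Of these, 2 lack any improper symmetry element and so occur as enantiomeric pairs, giving 4 + 2 = 6 stereoisomers in total.

yes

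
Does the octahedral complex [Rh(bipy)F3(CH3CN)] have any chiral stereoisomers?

no

The six octahedral sites form three mutually perpendicular trans pairs.
Each bipy is bidentate and must span two cis positions.
The distinct arrangements are (2 in all): F fac; F mer.
Each arrangement has an internal mirror plane or centre of symmetry, so none is chiral.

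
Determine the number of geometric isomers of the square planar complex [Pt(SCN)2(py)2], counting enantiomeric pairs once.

Working through the distinct placements yields 2 geometric isomers: SCN cis; SCN trans.

2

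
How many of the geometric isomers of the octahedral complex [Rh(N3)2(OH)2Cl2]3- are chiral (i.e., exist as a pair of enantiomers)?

1

An octahedron has six vertices in three trans pairs; every non-trans pair is cis.
Working through the distinct placements yields 5 geometric isomers: N3 trans, OH trans, Cl trans; N3 cis, OH cis, Cl trans; N3 cis, OH trans, Cl cis; N3 cis, OH cis, Cl cis (chiral); N3 trans, OH cis, Cl cis.
One of these lacks any improper symmetry element and so occurs as an enantiomeric pair, giving 5 + 1 = 6 stereoisomers in total.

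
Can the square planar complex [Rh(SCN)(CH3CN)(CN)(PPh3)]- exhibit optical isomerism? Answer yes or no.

In a square planar complex each vertex has one trans partner and two cis neighbours.
There are 3 geometric isomers: (CH3CN/PPh3 trans, CN/SCN trans); (CH3CN/SCN trans, CN/PPh3 trans); (CH3CN/CN trans, PPh3/SCN trans).
Each arrangement has an internal mirror plane or centre of symmetry, so none is chiral.

no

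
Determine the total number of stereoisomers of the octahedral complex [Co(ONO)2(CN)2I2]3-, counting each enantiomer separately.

6

An octahedron has six vertices in three trans pairs; every non-trans pair is cis.
Working through the distinct placements yields 5 geometric isomers: ONO trans, CN trans, I trans; ONO cis, CN trans, I cis; ONO trans, CN cis, I cis; ONO cis, CN cis, I cis (chiral); ONO cis, CN cis, I trans.
One of these lacks any improper symmetry element and so occurs as an enantiomeric pair, giving 5 + 1 = 6 stereoisomers in total.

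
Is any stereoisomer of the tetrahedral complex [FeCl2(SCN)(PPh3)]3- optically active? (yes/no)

no

In a tetrahedral complex all four positions are equivalent and every pair of ligands is adjacent — there is no cis/trans distinction.
Only one geometric arrangement is possible.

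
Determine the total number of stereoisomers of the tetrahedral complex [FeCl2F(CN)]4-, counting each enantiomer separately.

1

Only one geometric arrangement is possible.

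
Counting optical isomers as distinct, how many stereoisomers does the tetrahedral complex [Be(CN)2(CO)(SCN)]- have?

1

All four vertices of a tetrahedron are equivalent and mutually adjacent, so cis/trans isomerism cannot arise.
Only one geometric arrangement is possible.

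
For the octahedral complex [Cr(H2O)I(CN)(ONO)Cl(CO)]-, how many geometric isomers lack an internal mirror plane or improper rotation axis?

15

Placing the ligands in turn and identifying arrangements related by rotation or reflection leaves 15 distinct geometric isomers.
Of these, 15 lack any improper symmetry element and so occur as enantiomeric pairs, giving 15 + 15 = 30 stereoisomers in total.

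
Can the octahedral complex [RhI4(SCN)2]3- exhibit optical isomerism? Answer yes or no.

no

Working through the distinct placements yields 2 geometric isomers: SCN trans; SCN cis.
Each arrangement has an internal mirror plane or centre of symmetry, so none is chiral.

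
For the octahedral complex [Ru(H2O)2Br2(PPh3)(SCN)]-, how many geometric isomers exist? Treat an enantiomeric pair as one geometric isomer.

6

In an octahedral complex each vertex has one trans partner and four cis neighbours.
The distinct arrangements are (6 in all): H2O trans, Br trans; H2O cis, Br trans; H2O cis, Br cis (3 arrangements, 2 chiral); H2O trans, Br cis.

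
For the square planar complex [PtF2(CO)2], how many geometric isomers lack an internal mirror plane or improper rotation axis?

0

Systematic placement gives 2 geometric isomers: F cis; F trans.
Each arrangement has an internal mirror plane or centre of symmetry, so none is chiral.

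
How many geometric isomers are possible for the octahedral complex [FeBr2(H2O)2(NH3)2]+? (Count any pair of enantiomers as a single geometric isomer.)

5

In an octahedral complex each vertex has one trans partner and four cis neighbours.
Working through the distinct placements yields 5 geometric isomers: Br trans, H2O trans, NH3 trans; Br trans, H2O cis, NH3 cis; Br cis, H2O cis, NH3 trans; Br cis, H2O cis, NH3 cis (chiral); Br cis, H2O trans, NH3 cis.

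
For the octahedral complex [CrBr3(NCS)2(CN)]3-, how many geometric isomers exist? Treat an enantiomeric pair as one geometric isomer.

3

In an octahedral complex each vertex has one trans partner and four cis neighbours.
Working through the distinct placements yields 3 geometric isomers: Br mer, NCS trans; Br mer, NCS cis; Br fac, NCS cis.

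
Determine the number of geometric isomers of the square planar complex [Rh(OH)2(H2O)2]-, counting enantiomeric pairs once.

Systematic placement gives 2 geometric isomers: OH cis; OH trans.

2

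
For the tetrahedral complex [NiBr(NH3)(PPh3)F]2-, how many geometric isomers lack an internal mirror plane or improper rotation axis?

Only one geometric arrangement is possible; it has no improper symmetry element, so it exists as a pair of enantiomers (2 stereoisomers).

1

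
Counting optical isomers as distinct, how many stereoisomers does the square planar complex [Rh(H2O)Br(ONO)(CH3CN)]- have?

3

In a square planar complex each vertex has one trans partner and two cis neighbours.
The distinct arrangements are (3 in all): (Br/H2O trans, CH3CN/ONO trans); (Br/ONO trans, CH3CN/H2O trans); (Br/CH3CN trans, H2O/ONO trans).
Each arrangement has an internal mirror plane or centre of symmetry, so none is chiral.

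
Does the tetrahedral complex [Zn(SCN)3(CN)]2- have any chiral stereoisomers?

no

In a tetrahedral complex all four positions are equivalent and every pair of ligands is adjacent — there is no cis/trans distinction.
Only one geometric arrangement is possible.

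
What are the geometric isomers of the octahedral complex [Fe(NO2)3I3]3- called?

An octahedron has six vertices in three trans pairs; every non-trans pair is cis.
There are 2 geometric isomers: NO2 mer; NO2 fac.

fac and mer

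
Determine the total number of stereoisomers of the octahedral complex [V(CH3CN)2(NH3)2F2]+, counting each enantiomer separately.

There are 5 geometric isomers: CH3CN trans, NH3 trans, F trans; CH3CN trans, NH3 cis, F cis; CH3CN cis, NH3 trans, F cis; CH3CN cis, NH3 cis, F cis (chiral); CH3CN cis, NH3 cis, F trans.
One of these lacks any improper symmetry element and so occurs as an enantiomeric pair, giving 5 + 1 = 6 stereoisomers in total.

6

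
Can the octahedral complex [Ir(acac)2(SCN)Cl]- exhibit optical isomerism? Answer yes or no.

yes

In an octahedral complex each vertex has one trans partner and four cis neighbours.
Each acac is bidentate and must span two cis positions.
Working through the distinct placements yields 2 geometric isomers: SCN and Cl mutually trans; SCN and Cl mutually cis (chiral).
One of these lacks any improper symmetry element and so occurs as an enantiomeric pair, giving 2 + 1 = 3 stereoisomers in total.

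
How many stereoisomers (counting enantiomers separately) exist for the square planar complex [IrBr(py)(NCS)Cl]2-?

A square has two trans pairs of vertices; adjacent vertices are cis.
Working through the distinct placements yields 3 geometric isomers: (Br/NCS trans, Cl/py trans); (Br/py trans, Cl/NCS trans); (Br/Cl trans, NCS/py trans).
Each arrangement has an internal mirror plane or centre of symmetry, so none is chiral.

3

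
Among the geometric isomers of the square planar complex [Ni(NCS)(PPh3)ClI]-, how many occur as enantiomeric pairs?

In a square planar complex each vertex has one trans partner and two cis neighbours.
The distinct arrangements are (3 in all): (Cl/NCS trans, I/PPh3 trans); (Cl/PPh3 trans, I/NCS trans); (Cl/I trans, NCS/PPh3 trans).
Each arrangement has an internal mirror plane or centre of symmetry, so none is chiral.

0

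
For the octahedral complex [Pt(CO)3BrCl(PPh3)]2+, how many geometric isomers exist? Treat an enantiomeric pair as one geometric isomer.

The six octahedral sites form three mutually perpendicular trans pairs.
The distinct arrangements are (4 in all): CO mer (3 arrangements); CO fac (chiral).

4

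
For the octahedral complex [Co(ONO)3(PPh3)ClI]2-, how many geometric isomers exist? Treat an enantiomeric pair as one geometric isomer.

The six octahedral sites form three mutually perpendicular trans pairs.
The distinct arrangements are (4 in all): ONO mer (3 arrangements); ONO fac (chiral).

4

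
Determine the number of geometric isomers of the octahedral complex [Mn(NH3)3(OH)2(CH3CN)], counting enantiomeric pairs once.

3

An octahedron has six vertices in three trans pairs; every non-trans pair is cis.
Systematic placement gives 3 geometric isomers: NH3 mer, OH trans; NH3 fac, OH cis; NH3 mer, OH cis.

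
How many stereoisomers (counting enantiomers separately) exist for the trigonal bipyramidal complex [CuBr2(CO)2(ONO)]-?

6

Exhaustive case analysis gives 5 geometric isomers.
One of these lacks any improper symmetry element and so occurs as an enantiomeric pair, giving 5 + 1 = 6 stereoisomers in total.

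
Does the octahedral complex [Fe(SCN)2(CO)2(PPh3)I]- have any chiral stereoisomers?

In an octahedral complex each vertex has one trans partner and four cis neighbours.
The distinct arrangements are (6 in all): SCN trans, CO trans; SCN cis, CO trans; SCN trans, CO cis; SCN cis, CO cis (3 arrangements, 2 chiral).
Of these, 2 lack any improper symmetry element and so occur as enantiomeric pairs, giving 6 + 2 = 8 stereoisomers in total.

yes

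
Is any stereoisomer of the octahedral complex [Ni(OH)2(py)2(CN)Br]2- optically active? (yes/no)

The six octahedral sites form three mutually perpendicular trans pairs.
The distinct arrangements are (6 in all): OH trans, py trans; OH cis, py cis (3 arrangements, 2 chiral); OH cis, py trans; OH trans, py cis.
Of these, 2 lack any improper symmetry element and so occur as enantiomeric pairs, giving 6 + 2 = 8 stereoisomers in total.

yes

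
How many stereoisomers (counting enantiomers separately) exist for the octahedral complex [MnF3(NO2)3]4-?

Working through the distinct placements yields 2 geometric isomers: F mer; F fac.
Each arrangement has an internal mirror plane or centre of symmetry, so none is chiral.

2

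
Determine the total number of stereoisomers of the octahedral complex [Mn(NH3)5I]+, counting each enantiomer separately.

1

Only one geometric arrangement is possible.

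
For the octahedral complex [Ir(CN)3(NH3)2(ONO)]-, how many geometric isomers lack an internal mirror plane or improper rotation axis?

0

An octahedron has six vertices in three trans pairs; every non-trans pair is cis.
There are 3 geometric isomers: CN mer, NH3 cis; CN mer, NH3 trans; CN fac, NH3 cis.
Each arrangement has an internal mirror plane or centre of symmetry, so none is chiral.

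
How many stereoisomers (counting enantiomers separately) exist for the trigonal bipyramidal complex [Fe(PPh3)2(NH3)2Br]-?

Systematic enumeration (placing each ligand type in turn and discarding arrangements equivalent by rotation or reflection) gives 5 geometric isomers.
One of these lacks any improper symmetry element and so occurs as an enantiomeric pair, giving 5 + 1 = 6 stereoisomers in total.

6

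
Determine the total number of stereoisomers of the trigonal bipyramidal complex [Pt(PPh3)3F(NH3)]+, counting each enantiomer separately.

The distinct arrangements are (4 in all): F axial, NH3 axial; F axial, NH3 equatorial; F equatorial, NH3 axial; F equatorial, NH3 equatorial.
Each arrangement has an internal mirror plane or centre of symmetry, so none is chiral.

4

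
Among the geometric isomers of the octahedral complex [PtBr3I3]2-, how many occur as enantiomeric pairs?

An octahedron has six vertices in three trans pairs; every non-trans pair is cis.
Working through the distinct placements yields 2 geometric isomers: Br mer; Br fac.
Each arrangement has an internal mirror plane or centre of symmetry, so none is chiral.

0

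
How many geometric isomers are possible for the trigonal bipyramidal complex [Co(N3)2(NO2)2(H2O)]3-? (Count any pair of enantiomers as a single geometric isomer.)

5

In a trigonal bipyramid the two axial positions differ from the three equatorial ones.
Exhaustive case analysis gives 5 geometric isomers.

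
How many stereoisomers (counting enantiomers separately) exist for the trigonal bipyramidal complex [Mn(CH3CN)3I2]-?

3

Systematic placement gives 3 geometric isomers: I both equatorial; I one axial, one equatorial; I both axial.
Each arrangement has an internal mirror plane or centre of symmetry, so none is chiral.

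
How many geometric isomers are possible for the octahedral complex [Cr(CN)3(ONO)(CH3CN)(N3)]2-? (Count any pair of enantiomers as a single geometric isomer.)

The six octahedral sites form three mutually perpendicular trans pairs.
Systematic placement gives 4 geometric isomers: CN mer (3 arrangements); CN fac (chiral).

4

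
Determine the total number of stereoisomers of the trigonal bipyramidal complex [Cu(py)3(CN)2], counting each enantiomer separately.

3

A trigonal bipyramid has two axial and three equatorial sites, which are chemically inequivalent.
Working through the distinct placements yields 3 geometric isomers: CN both axial; CN one axial, one equatorial; CN both equatorial.
Each arrangement has an internal mirror plane or centre of symmetry, so none is chiral.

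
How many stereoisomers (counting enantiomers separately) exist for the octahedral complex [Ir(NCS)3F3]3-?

In an octahedral complex each vertex has one trans partner and four cis neighbours.
The distinct arrangements are (2 in all): NCS mer; NCS fac.
Each arrangement has an internal mirror plane or centre of symmetry, so none is chiral.

2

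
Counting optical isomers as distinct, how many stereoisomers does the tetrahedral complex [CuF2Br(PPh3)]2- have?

All four vertices of a tetrahedron are equivalent and mutually adjacent, so cis/trans isomerism cannot arise.
Only one geometric arrangement is possible.

1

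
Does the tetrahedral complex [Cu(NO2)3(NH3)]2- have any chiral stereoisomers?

Only one geometric arrangement is possible.

no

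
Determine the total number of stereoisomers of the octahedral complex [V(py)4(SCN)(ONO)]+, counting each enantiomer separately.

2

The six octahedral sites form three mutually perpendicular trans pairs.
There are 2 geometric isomers: SCN and ONO mutually trans; SCN and ONO mutually cis.
Each arrangement has an internal mirror plane or centre of symmetry, so none is chiral.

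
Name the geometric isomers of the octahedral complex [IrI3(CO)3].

fac and mer

An octahedron has six vertices in three trans pairs; every non-trans pair is cis.
Systematic placement gives 2 geometric isomers: I mer; I fac.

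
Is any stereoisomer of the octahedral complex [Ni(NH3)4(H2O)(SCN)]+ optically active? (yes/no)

In an octahedral complex each vertex has one trans partner and four cis neighbours.
The distinct arrangements are (2 in all): H2O and SCN mutually cis; H2O and SCN mutually trans.
Each arrangement has an internal mirror plane or centre of symmetry, so none is chiral.

no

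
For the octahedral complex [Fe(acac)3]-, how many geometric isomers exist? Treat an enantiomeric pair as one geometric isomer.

1

The six octahedral sites form three mutually perpendicular trans pairs.
Each acac is bidentate and must span two cis positions.
Only one geometric arrangement is possible; it has no improper symmetry element, so it exists as a pair of enantiomers (2 stereoisomers).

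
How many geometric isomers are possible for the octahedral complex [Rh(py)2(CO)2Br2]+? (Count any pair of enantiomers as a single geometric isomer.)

5

In an octahedral complex each vertex has one trans partner and four cis neighbours.
Systematic placement gives 5 geometric isomers: py trans, CO trans, Br trans; py cis, CO cis, Br trans; py trans, CO cis, Br cis; py cis, CO cis, Br cis (chiral); py cis, CO trans, Br cis.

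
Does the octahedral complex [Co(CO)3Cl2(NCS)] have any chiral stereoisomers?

no

In an octahedral complex each vertex has one trans partner and four cis neighbours.
The distinct arrangements are (3 in all): CO mer, Cl cis; CO mer, Cl trans; CO fac, Cl cis.
Each arrangement has an internal mirror plane or centre of symmetry, so none is chiral.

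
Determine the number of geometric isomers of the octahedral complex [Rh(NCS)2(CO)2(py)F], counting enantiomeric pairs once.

6

There are 6 geometric isomers: NCS cis, CO trans; NCS trans, CO trans; NCS cis, CO cis (3 arrangements, 2 chiral); NCS trans, CO cis.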